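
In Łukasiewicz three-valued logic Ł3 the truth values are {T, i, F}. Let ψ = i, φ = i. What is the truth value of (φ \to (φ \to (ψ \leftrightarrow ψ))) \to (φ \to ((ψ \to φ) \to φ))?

T

ψ \leftrightarrow ψ = i \leftrightarrow i = T  [1 − |½−½|]
φ \to (ψ \leftrightarrow ψ) = i \to T = T
φ \to (φ \to (ψ \leftrightarrow ψ)) = i \to T = T
ψ \to φ = i \to i = T
(ψ \to φ) \to φ = T \to i = i
φ \to ((ψ \to φ) \to φ) = i \to i = T
(φ \to (φ \to (ψ \leftrightarrow ψ))) \to (φ \to ((ψ \to φ) \to φ)) = T \to T = T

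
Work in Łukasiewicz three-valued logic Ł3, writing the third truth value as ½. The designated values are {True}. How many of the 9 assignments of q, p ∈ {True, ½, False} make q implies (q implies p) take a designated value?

Of the 9 assignments, 7 give a value in {True}.

7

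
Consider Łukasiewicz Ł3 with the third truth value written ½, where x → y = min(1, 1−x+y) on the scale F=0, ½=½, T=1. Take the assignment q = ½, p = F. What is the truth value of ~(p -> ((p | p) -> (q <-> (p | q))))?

F

p | p = F | F = F
p | q = F | ½ = ½
q <-> (p | q) = ½ <-> ½ = T  [1 − |½−½|]
(p | p) -> (q <-> (p | q)) = F -> T = T
p -> ((p | p) -> (q <-> (p | q))) = F -> T = T
~(p -> ((p | p) -> (q <-> (p | q)))) = ~T = F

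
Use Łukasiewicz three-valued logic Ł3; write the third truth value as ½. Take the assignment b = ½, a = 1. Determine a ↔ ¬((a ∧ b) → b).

a ∧ b = 1 ∧ ½ = ½
(a ∧ b) → b = ½ → ½ = 1
¬((a ∧ b) → b) = ¬1 = 0
a ↔ ¬((a ∧ b) → b) = 1 ↔ 0 = 0

0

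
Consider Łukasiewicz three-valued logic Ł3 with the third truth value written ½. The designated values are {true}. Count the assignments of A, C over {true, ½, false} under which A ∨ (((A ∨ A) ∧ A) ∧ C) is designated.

Designated under: (A=true, C=true); (A=true, C=½); (A=true, C=false).

3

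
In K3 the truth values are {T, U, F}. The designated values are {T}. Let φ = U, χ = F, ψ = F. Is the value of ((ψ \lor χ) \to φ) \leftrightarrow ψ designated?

No

ψ \lor χ = F \lor F = F
(ψ \lor χ) \to φ = F \to U = T  [\lnot F \lor U]
((ψ \lor χ) \to φ) \leftrightarrow ψ = T \leftrightarrow F = F
F ∉ {T}.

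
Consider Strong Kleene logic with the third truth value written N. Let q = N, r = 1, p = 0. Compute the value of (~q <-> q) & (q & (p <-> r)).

0

~q = ~N = N
~q <-> q = N <-> N = N
p <-> r = 0 <-> 1 = 0
q & (p <-> r) = N & 0 = 0
(~q <-> q) & (q & (p <-> r)) = N & 0 = 0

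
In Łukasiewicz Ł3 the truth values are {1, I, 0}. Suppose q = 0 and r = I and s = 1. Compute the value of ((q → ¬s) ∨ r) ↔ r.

¬s = ¬1 = 0
q → ¬s = 0 → 0 = 1
(q → ¬s) ∨ r = 1 ∨ I = 1
((q → ¬s) ∨ r) ↔ r = 1 ↔ I = I

I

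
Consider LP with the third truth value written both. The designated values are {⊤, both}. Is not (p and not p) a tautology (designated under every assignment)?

Every assignment of p over {⊤, both, ⊥} gives a value in {⊤, both}.
In particular, with p=both: not (p and not p) = both.

Yes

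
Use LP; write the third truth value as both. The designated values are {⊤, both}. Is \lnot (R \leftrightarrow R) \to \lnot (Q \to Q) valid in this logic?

Yes

Every assignment of R, Q over {⊤, both, ⊥} gives a value in {⊤, both}.
In particular, with R=both, Q=both: \lnot (R \leftrightarrow R) \to \lnot (Q \to Q) = both.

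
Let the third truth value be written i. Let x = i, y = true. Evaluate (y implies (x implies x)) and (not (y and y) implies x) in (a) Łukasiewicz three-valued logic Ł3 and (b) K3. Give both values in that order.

In Łukasiewicz three-valued logic Ł3: x implies x = i implies i = true  [min(1, 1−½+½)]
y implies (x implies x) = true implies true = true
y and y = true and true = true
not (y and y) = not true = false
not (y and y) implies x = false implies i = true
(y implies (x implies x)) and (not (y and y) implies x) = true and true = true
In K3: x implies x = i implies i = i
y implies (x implies x) = true implies i = i
y and y = true and true = true
not (y and y) = not true = false
not (y and y) implies x = false implies i = true
(y implies (x implies x)) and (not (y and y) implies x) = i and true = i
They differ because Łukasiewicz three-valued logic Ł3 and K3 treat i differently under implication.

true; i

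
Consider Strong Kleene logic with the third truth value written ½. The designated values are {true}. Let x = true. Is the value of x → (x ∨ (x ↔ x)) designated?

x ↔ x = true ↔ true = true
x ∨ (x ↔ x) = true ∨ true = true
x → (x ∨ (x ↔ x)) = true → true = true
true ∈ {true}.

Yes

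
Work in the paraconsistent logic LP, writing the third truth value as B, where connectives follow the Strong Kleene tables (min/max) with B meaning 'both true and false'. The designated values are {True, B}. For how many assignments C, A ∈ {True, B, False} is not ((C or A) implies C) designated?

Of the 9 assignments, 5 give a value in {True, B}.

5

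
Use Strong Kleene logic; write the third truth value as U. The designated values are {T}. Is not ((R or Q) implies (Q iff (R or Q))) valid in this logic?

No

Countermodel: R=T, Q=T gives F, which is not designated.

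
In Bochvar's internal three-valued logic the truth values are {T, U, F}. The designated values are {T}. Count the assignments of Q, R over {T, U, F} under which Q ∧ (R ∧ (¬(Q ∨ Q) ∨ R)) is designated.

1

Designated under: (Q=T, R=T).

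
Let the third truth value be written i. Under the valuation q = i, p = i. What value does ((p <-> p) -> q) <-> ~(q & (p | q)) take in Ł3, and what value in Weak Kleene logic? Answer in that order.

T; i

In Ł3: p <-> p = i <-> i = T  [1 − |½−½|]
(p <-> p) -> q = T -> i = i
p | q = i | i = i
q & (p | q) = i & i = i
~(q & (p | q)) = ~i = i
((p <-> p) -> q) <-> ~(q & (p | q)) = i <-> i = T
In Weak Kleene logic: p <-> p = i <-> i = i
(p <-> p) -> q = i -> i = i  [any arg is the third value ⇒ result is the third value]
p | q = i | i = i
q & (p | q) = i & i = i
~(q & (p | q)) = ~i = i
((p <-> p) -> q) <-> ~(q & (p | q)) = i <-> i = i
They differ because Ł3 and Weak Kleene logic treat i differently under the binary connectives.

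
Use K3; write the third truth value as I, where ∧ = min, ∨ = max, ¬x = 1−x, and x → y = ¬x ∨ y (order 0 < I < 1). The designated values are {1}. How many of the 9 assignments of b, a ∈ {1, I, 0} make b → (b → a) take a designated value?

5

Of the 9 assignments, 5 give a value in {1}.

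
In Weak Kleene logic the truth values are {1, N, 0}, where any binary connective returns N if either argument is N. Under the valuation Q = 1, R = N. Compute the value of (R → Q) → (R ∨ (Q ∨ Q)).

N

R → Q = N → 1 = N  [any arg is the third value ⇒ result is the third value]
Q ∨ Q = 1 ∨ 1 = 1
R ∨ (Q ∨ Q) = N ∨ 1 = N
(R → Q) → (R ∨ (Q ∨ Q)) = N → N = N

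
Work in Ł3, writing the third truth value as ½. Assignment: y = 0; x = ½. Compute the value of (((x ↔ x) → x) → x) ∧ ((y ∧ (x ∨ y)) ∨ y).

0

x ↔ x = ½ ↔ ½ = 1  [1 − |½−½|]
(x ↔ x) → x = 1 → ½ = ½
((x ↔ x) → x) → x = ½ → ½ = 1
x ∨ y = ½ ∨ 0 = ½
y ∧ (x ∨ y) = 0 ∧ ½ = 0
(y ∧ (x ∨ y)) ∨ y = 0 ∨ 0 = 0
(((x ↔ x) → x) → x) ∧ ((y ∧ (x ∨ y)) ∨ y) = 1 ∧ 0 = 0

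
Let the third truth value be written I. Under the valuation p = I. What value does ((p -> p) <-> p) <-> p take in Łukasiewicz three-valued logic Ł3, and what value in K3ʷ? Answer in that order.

True; I

In Łukasiewicz three-valued logic Ł3: p -> p = I -> I = True
(p -> p) <-> p = True <-> I = I
((p -> p) <-> p) <-> p = I <-> I = True
In K3ʷ: p -> p = I -> I = I  [any arg is the third value ⇒ result is the third value]
(p -> p) <-> p = I <-> I = I
((p -> p) <-> p) <-> p = I <-> I = I
They differ because Łukasiewicz three-valued logic Ł3 and K3ʷ treat I differently under the binary connectives.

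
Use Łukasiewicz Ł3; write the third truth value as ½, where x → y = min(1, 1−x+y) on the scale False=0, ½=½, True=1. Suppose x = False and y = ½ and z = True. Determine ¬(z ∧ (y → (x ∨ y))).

x ∨ y = False ∨ ½ = ½
y → (x ∨ y) = ½ → ½ = True  [min(1, 1−½+½)]
z ∧ (y → (x ∨ y)) = True ∧ True = True
¬(z ∧ (y → (x ∨ y))) = ¬True = False

False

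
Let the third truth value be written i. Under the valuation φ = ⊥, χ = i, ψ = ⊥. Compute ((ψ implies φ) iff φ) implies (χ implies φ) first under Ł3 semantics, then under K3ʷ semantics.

In Ł3: ψ implies φ = ⊥ implies ⊥ = ⊤
(ψ implies φ) iff φ = ⊤ iff ⊥ = ⊥
χ implies φ = i implies ⊥ = i  [min(1, 1−½+0)]
((ψ implies φ) iff φ) implies (χ implies φ) = ⊥ implies i = ⊤
In K3ʷ: ψ implies φ = ⊥ implies ⊥ = ⊤
(ψ implies φ) iff φ = ⊤ iff ⊥ = ⊥
χ implies φ = i implies ⊥ = i
((ψ implies φ) iff φ) implies (χ implies φ) = ⊥ implies i = i
They differ because Ł3 and K3ʷ treat i differently under the binary connectives.

⊤; i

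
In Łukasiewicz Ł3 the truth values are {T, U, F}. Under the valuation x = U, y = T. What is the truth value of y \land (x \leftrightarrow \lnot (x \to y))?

x \to y = U \to T = T  [min(1, 1−½+1)]
\lnot (x \to y) = \lnot T = F
x \leftrightarrow \lnot (x \to y) = U \leftrightarrow F = U
y \land (x \leftrightarrow \lnot (x \to y)) = T \land U = U

U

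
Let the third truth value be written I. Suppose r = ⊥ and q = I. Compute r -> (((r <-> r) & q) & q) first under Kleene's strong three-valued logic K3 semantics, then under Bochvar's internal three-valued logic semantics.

In Kleene's strong three-valued logic K3: r <-> r = ⊥ <-> ⊥ = ⊤
(r <-> r) & q = ⊤ & I = I
((r <-> r) & q) & q = I & I = I
r -> (((r <-> r) & q) & q) = ⊥ -> I = ⊤  [~⊥ | I]
In Bochvar's internal three-valued logic: r <-> r = ⊥ <-> ⊥ = ⊤
(r <-> r) & q = ⊤ & I = I
((r <-> r) & q) & q = I & I = I
r -> (((r <-> r) & q) & q) = ⊥ -> I = I  [any arg is the third value ⇒ result is the third value]
They differ because Kleene's strong three-valued logic K3 and Bochvar's internal three-valued logic treat I differently under the binary connectives.

⊤; I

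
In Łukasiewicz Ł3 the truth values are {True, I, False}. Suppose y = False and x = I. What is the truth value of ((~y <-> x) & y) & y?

False

~y = ~False = True
~y <-> x = True <-> I = I  [1 − |1−½|]
(~y <-> x) & y = I & False = False
((~y <-> x) & y) & y = False & False = False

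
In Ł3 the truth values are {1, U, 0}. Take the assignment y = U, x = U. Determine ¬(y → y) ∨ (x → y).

y → y = U → U = 1
¬(y → y) = ¬1 = 0
x → y = U → U = 1
¬(y → y) ∨ (x → y) = 0 ∨ 1 = 1

1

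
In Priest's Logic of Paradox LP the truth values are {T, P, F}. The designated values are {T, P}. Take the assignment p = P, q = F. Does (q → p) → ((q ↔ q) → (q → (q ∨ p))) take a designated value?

q → p = F → P = T
q ↔ q = F ↔ F = T
q ∨ p = F ∨ P = P
q → (q ∨ p) = F → P = T
(q ↔ q) → (q → (q ∨ p)) = T → T = T
(q → p) → ((q ↔ q) → (q → (q ∨ p))) = T → T = T
T ∈ {T, P}.

Yes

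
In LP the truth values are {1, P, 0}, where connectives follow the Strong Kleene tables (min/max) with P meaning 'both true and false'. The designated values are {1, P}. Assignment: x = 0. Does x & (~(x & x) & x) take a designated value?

x & x = 0 & 0 = 0
~(x & x) = ~0 = 1
~(x & x) & x = 1 & 0 = 0
x & (~(x & x) & x) = 0 & 0 = 0
0 ∉ {1, P}.

No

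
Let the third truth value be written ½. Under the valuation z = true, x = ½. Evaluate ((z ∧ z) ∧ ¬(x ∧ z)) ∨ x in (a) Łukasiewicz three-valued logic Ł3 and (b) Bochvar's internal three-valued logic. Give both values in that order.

In Łukasiewicz three-valued logic Ł3: z ∧ z = true ∧ true = true
x ∧ z = ½ ∧ true = ½
¬(x ∧ z) = ¬½ = ½
(z ∧ z) ∧ ¬(x ∧ z) = true ∧ ½ = ½
((z ∧ z) ∧ ¬(x ∧ z)) ∨ x = ½ ∨ ½ = ½
In Bochvar's internal three-valued logic: z ∧ z = true ∧ true = true
x ∧ z = ½ ∧ true = ½
¬(x ∧ z) = ¬½ = ½
(z ∧ z) ∧ ¬(x ∧ z) = true ∧ ½ = ½
((z ∧ z) ∧ ¬(x ∧ z)) ∨ x = ½ ∨ ½ = ½

½; ½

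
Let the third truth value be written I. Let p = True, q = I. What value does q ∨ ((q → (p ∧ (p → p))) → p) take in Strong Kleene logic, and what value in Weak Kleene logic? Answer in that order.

True; I

In Strong Kleene logic: p → p = True → True = True
p ∧ (p → p) = True ∧ True = True
q → (p ∧ (p → p)) = I → True = True  [¬I ∨ True]
(q → (p ∧ (p → p))) → p = True → True = True
q ∨ ((q → (p ∧ (p → p))) → p) = I ∨ True = True
In Weak Kleene logic: p → p = True → True = True
p ∧ (p → p) = True ∧ True = True
q → (p ∧ (p → p)) = I → True = I  [any arg is the third value ⇒ result is the third value]
(q → (p ∧ (p → p))) → p = I → True = I
q ∨ ((q → (p ∧ (p → p))) → p) = I ∨ I = I
They differ because Strong Kleene logic and Weak Kleene logic treat I differently under the binary connectives.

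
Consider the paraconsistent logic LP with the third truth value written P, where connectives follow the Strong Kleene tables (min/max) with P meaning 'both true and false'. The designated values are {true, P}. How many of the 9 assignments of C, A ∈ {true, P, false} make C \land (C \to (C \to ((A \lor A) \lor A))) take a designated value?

Of the 9 assignments, 5 give a value in {true, P}.

5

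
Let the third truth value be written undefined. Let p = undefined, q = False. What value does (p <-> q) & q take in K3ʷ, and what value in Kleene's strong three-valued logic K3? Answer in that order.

In K3ʷ: p <-> q = undefined <-> False = undefined
(p <-> q) & q = undefined & False = undefined
In Kleene's strong three-valued logic K3: p <-> q = undefined <-> False = undefined
(p <-> q) & q = undefined & False = False
They differ because K3ʷ and Kleene's strong three-valued logic K3 treat undefined differently under the binary connectives.

undefined; False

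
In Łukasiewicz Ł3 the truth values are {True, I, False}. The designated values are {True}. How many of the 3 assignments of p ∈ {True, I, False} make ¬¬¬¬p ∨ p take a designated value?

p=True: True ✓
p=I: I ·
p=False: False ·

1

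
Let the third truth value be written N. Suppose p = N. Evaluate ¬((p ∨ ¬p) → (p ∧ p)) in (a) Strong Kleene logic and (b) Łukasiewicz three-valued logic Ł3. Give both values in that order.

N; F

In Strong Kleene logic: ¬p = ¬N = N
p ∨ ¬p = N ∨ N = N
p ∧ p = N ∧ N = N
(p ∨ ¬p) → (p ∧ p) = N → N = N  [¬N ∨ N]
¬((p ∨ ¬p) → (p ∧ p)) = ¬N = N
In Łukasiewicz three-valued logic Ł3: ¬p = ¬N = N
p ∨ ¬p = N ∨ N = N
p ∧ p = N ∧ N = N
(p ∨ ¬p) → (p ∧ p) = N → N = T  [min(1, 1−½+½)]
¬((p ∨ ¬p) → (p ∧ p)) = ¬T = F
They differ because Strong Kleene logic and Łukasiewicz three-valued logic Ł3 treat N differently under implication.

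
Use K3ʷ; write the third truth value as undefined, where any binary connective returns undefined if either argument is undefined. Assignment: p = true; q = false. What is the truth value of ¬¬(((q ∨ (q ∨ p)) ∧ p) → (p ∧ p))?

true

q ∨ p = false ∨ true = true
q ∨ (q ∨ p) = false ∨ true = true
(q ∨ (q ∨ p)) ∧ p = true ∧ true = true
p ∧ p = true ∧ true = true
((q ∨ (q ∨ p)) ∧ p) → (p ∧ p) = true → true = true
¬(((q ∨ (q ∨ p)) ∧ p) → (p ∧ p)) = ¬true = false
¬¬(((q ∨ (q ∨ p)) ∧ p) → (p ∧ p)) = ¬false = true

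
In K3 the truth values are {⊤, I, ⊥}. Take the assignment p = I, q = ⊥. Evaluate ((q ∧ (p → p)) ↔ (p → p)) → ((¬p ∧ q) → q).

p → p = I → I = I  [¬I ∨ I]
q ∧ (p → p) = ⊥ ∧ I = ⊥
p → p = I → I = I
(q ∧ (p → p)) ↔ (p → p) = ⊥ ↔ I = I
¬p = ¬I = I
¬p ∧ q = I ∧ ⊥ = ⊥
(¬p ∧ q) → q = ⊥ → ⊥ = ⊤
((q ∧ (p → p)) ↔ (p → p)) → ((¬p ∧ q) → q) = I → ⊤ = ⊤

⊤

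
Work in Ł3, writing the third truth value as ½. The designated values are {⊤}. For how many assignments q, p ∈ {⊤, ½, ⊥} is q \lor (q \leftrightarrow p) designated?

5

Of the 9 assignments, 5 give a value in {⊤}.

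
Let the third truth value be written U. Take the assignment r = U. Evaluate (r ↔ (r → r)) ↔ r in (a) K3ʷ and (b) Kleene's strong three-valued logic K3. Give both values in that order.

In K3ʷ: r → r = U → U = U
r ↔ (r → r) = U ↔ U = U
(r ↔ (r → r)) ↔ r = U ↔ U = U
In Kleene's strong three-valued logic K3: r → r = U → U = U  [¬U ∨ U]
r ↔ (r → r) = U ↔ U = U
(r ↔ (r → r)) ↔ r = U ↔ U = U

U; U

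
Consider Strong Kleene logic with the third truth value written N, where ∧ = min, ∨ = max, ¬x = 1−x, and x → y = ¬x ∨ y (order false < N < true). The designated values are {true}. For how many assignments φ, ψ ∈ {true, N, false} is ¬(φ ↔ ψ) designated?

2

Designated under: (φ=true, ψ=false); (φ=false, ψ=true).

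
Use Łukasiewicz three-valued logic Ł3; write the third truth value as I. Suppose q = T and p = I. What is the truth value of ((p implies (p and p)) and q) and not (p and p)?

p and p = I and I = I
p implies (p and p) = I implies I = T  [min(1, 1−½+½)]
(p implies (p and p)) and q = T and T = T
p and p = I and I = I
not (p and p) = not I = I
((p implies (p and p)) and q) and not (p and p) = T and I = I

I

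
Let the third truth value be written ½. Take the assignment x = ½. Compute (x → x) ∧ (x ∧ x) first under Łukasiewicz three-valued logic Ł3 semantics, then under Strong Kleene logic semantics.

In Łukasiewicz three-valued logic Ł3: x → x = ½ → ½ = true  [min(1, 1−½+½)]
x ∧ x = ½ ∧ ½ = ½
(x → x) ∧ (x ∧ x) = true ∧ ½ = ½
In Strong Kleene logic: x → x = ½ → ½ = ½  [¬½ ∨ ½]
x ∧ x = ½ ∧ ½ = ½
(x → x) ∧ (x ∧ x) = ½ ∧ ½ = ½

½; ½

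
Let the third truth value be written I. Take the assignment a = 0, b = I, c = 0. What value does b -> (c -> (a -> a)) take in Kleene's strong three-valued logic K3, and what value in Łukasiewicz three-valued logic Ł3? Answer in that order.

In Kleene's strong three-valued logic K3: a -> a = 0 -> 0 = 1
c -> (a -> a) = 0 -> 1 = 1
b -> (c -> (a -> a)) = I -> 1 = 1
In Łukasiewicz three-valued logic Ł3: a -> a = 0 -> 0 = 1
c -> (a -> a) = 0 -> 1 = 1
b -> (c -> (a -> a)) = I -> 1 = 1

1; 1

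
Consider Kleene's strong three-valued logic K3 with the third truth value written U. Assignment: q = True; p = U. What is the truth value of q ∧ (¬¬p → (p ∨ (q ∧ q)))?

True

¬p = ¬U = U
¬¬p = ¬U = U
q ∧ q = True ∧ True = True
p ∨ (q ∧ q) = U ∨ True = True
¬¬p → (p ∨ (q ∧ q)) = U → True = True  [¬U ∨ True]
q ∧ (¬¬p → (p ∨ (q ∧ q))) = True ∧ True = True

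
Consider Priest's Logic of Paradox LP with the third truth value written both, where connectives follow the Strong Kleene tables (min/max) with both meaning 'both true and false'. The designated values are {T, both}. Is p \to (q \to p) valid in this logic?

Every assignment of p, q over {T, both, F} gives a value in {T, both}.
In particular, with p=both, q=both: p \to (q \to p) = both.

Yes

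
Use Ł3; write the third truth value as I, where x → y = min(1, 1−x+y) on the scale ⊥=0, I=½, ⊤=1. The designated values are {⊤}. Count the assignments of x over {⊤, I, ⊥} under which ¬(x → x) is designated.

x=⊤: ⊥ ·
x=I: ⊥ ·
x=⊥: ⊥ ·

0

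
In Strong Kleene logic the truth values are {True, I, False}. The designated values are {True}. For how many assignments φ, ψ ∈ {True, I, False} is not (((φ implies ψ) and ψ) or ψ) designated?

Designated under: (φ=True, ψ=False); (φ=I, ψ=False); (φ=False, ψ=False).

3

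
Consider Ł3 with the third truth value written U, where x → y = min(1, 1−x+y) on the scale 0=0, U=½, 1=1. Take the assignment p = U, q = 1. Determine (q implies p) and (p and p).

q implies p = 1 implies U = U  [min(1, 1−1+½)]
p and p = U and U = U
(q implies p) and (p and p) = U and U = U

U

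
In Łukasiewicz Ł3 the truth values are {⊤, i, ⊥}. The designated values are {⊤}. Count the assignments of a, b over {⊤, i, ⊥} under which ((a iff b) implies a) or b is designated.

6

Of the 9 assignments, 6 give a value in {⊤}.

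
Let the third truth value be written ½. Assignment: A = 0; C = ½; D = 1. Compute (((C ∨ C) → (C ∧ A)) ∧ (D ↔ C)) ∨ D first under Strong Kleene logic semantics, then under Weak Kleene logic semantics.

In Strong Kleene logic: C ∨ C = ½ ∨ ½ = ½
C ∧ A = ½ ∧ 0 = 0
(C ∨ C) → (C ∧ A) = ½ → 0 = ½  [¬½ ∨ 0]
D ↔ C = 1 ↔ ½ = ½
((C ∨ C) → (C ∧ A)) ∧ (D ↔ C) = ½ ∧ ½ = ½
(((C ∨ C) → (C ∧ A)) ∧ (D ↔ C)) ∨ D = ½ ∨ 1 = 1
In Weak Kleene logic: C ∨ C = ½ ∨ ½ = ½
C ∧ A = ½ ∧ 0 = ½
(C ∨ C) → (C ∧ A) = ½ → ½ = ½  [any arg is the third value ⇒ result is the third value]
D ↔ C = 1 ↔ ½ = ½
((C ∨ C) → (C ∧ A)) ∧ (D ↔ C) = ½ ∧ ½ = ½
(((C ∨ C) → (C ∧ A)) ∧ (D ↔ C)) ∨ D = ½ ∨ 1 = ½
They differ because Strong Kleene logic and Weak Kleene logic treat ½ differently under the binary connectives.

1; ½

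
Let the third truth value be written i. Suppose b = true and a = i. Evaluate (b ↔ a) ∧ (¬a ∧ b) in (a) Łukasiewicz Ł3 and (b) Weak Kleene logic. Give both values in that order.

i; i

In Łukasiewicz Ł3: b ↔ a = true ↔ i = i
¬a = ¬i = i
¬a ∧ b = i ∧ true = i
(b ↔ a) ∧ (¬a ∧ b) = i ∧ i = i
In Weak Kleene logic: b ↔ a = true ↔ i = i
¬a = ¬i = i
¬a ∧ b = i ∧ true = i
(b ↔ a) ∧ (¬a ∧ b) = i ∧ i = i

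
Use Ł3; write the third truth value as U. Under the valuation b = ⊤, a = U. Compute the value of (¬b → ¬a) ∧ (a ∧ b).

¬b = ¬⊤ = ⊥
¬a = ¬U = U
¬b → ¬a = ⊥ → U = ⊤
a ∧ b = U ∧ ⊤ = U
(¬b → ¬a) ∧ (a ∧ b) = ⊤ ∧ U = U

U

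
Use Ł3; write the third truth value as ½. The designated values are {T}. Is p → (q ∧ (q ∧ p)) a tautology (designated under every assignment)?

Countermodel: p=T, q=½ gives ½, which is not designated.

No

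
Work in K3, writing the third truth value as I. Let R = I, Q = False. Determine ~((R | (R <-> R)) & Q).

True

R <-> R = I <-> I = I
R | (R <-> R) = I | I = I
(R | (R <-> R)) & Q = I & False = False
~((R | (R <-> R)) & Q) = ~False = True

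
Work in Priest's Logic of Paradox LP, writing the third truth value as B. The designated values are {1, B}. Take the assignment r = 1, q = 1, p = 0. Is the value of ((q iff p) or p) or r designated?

Yes

q iff p = 1 iff 0 = 0
(q iff p) or p = 0 or 0 = 0
((q iff p) or p) or r = 0 or 1 = 1
1 ∈ {1, B}.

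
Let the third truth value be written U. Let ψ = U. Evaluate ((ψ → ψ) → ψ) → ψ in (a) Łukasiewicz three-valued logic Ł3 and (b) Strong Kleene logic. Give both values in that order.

In Łukasiewicz three-valued logic Ł3: ψ → ψ = U → U = T  [min(1, 1−½+½)]
(ψ → ψ) → ψ = T → U = U
((ψ → ψ) → ψ) → ψ = U → U = T
In Strong Kleene logic: ψ → ψ = U → U = U  [¬U ∨ U]
(ψ → ψ) → ψ = U → U = U
((ψ → ψ) → ψ) → ψ = U → U = U
They differ because Łukasiewicz three-valued logic Ł3 and Strong Kleene logic treat U differently under implication.

T; U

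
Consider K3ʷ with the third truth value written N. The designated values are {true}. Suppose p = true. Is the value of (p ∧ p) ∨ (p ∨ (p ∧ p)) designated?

p ∧ p = true ∧ true = true
p ∧ p = true ∧ true = true
p ∨ (p ∧ p) = true ∨ true = true
(p ∧ p) ∨ (p ∨ (p ∧ p)) = true ∨ true = true
true ∈ {true}.

Yes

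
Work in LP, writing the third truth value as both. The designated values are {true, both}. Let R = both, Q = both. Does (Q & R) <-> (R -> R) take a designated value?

Yes

Q & R = both & both = both
R -> R = both -> both = both  [~both | both]
(Q & R) <-> (R -> R) = both <-> both = both
both ∈ {true, both}.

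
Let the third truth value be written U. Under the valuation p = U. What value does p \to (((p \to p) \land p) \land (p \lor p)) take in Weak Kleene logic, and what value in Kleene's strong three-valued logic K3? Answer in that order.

In Weak Kleene logic: p \to p = U \to U = U  [any arg is the third value ⇒ result is the third value]
(p \to p) \land p = U \land U = U
p \lor p = U \lor U = U
((p \to p) \land p) \land (p \lor p) = U \land U = U
p \to (((p \to p) \land p) \land (p \lor p)) = U \to U = U
In Kleene's strong three-valued logic K3: p \to p = U \to U = U  [\lnot U \lor U]
(p \to p) \land p = U \land U = U
p \lor p = U \lor U = U
((p \to p) \land p) \land (p \lor p) = U \land U = U
p \to (((p \to p) \land p) \land (p \lor p)) = U \to U = U

U; U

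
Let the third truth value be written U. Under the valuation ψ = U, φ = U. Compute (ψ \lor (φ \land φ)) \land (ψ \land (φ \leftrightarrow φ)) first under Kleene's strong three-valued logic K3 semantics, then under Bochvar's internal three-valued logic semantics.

In Kleene's strong three-valued logic K3: φ \land φ = U \land U = U
ψ \lor (φ \land φ) = U \lor U = U
φ \leftrightarrow φ = U \leftrightarrow U = U
ψ \land (φ \leftrightarrow φ) = U \land U = U
(ψ \lor (φ \land φ)) \land (ψ \land (φ \leftrightarrow φ)) = U \land U = U
In Bochvar's internal three-valued logic: φ \land φ = U \land U = U
ψ \lor (φ \land φ) = U \lor U = U
φ \leftrightarrow φ = U \leftrightarrow U = U
ψ \land (φ \leftrightarrow φ) = U \land U = U
(ψ \lor (φ \land φ)) \land (ψ \land (φ \leftrightarrow φ)) = U \land U = U

U; U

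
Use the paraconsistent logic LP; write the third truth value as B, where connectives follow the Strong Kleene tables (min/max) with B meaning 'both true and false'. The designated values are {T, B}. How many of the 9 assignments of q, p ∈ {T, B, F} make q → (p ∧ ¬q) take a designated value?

Of the 9 assignments, 6 give a value in {T, B}.

6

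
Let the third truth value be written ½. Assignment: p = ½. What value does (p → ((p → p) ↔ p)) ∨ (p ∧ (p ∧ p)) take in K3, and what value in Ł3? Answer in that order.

In K3: p → p = ½ → ½ = ½  [¬½ ∨ ½]
(p → p) ↔ p = ½ ↔ ½ = ½
p → ((p → p) ↔ p) = ½ → ½ = ½
p ∧ p = ½ ∧ ½ = ½
p ∧ (p ∧ p) = ½ ∧ ½ = ½
(p → ((p → p) ↔ p)) ∨ (p ∧ (p ∧ p)) = ½ ∨ ½ = ½
In Ł3: p → p = ½ → ½ = true
(p → p) ↔ p = true ↔ ½ = ½
p → ((p → p) ↔ p) = ½ → ½ = true
p ∧ p = ½ ∧ ½ = ½
p ∧ (p ∧ p) = ½ ∧ ½ = ½
(p → ((p → p) ↔ p)) ∨ (p ∧ (p ∧ p)) = true ∨ ½ = true
They differ because K3 and Ł3 treat ½ differently under implication.

½; true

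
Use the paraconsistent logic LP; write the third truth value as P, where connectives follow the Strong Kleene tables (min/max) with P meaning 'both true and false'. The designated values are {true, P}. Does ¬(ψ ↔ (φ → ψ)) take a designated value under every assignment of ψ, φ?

Countermodel: ψ=true, φ=true gives false, which is not designated.

No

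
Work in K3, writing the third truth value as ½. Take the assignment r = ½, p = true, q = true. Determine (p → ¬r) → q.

true

¬r = ¬½ = ½
p → ¬r = true → ½ = ½  [¬true ∨ ½]
(p → ¬r) → q = ½ → true = true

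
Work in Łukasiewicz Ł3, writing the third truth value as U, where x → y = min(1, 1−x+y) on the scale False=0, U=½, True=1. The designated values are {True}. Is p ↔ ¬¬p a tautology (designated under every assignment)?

Yes

Every assignment of p over {True, U, False} gives a value in {True}.
In particular, with p=U: p ↔ ¬¬p = True.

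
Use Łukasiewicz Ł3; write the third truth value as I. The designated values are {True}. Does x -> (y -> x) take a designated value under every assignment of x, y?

Yes

Every assignment of x, y over {True, I, False} gives a value in {True}.
In particular, with x=I, y=I: x -> (y -> x) = True.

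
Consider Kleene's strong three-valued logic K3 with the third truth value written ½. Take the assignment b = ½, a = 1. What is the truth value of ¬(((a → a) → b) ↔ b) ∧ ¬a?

a → a = 1 → 1 = 1
(a → a) → b = 1 → ½ = ½  [¬1 ∨ ½]
((a → a) → b) ↔ b = ½ ↔ ½ = ½
¬(((a → a) → b) ↔ b) = ¬½ = ½
¬a = ¬1 = 0
¬(((a → a) → b) ↔ b) ∧ ¬a = ½ ∧ 0 = 0

0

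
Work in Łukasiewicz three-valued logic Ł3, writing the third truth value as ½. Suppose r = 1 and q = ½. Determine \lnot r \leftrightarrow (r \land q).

\lnot r = \lnot 1 = 0
r \land q = 1 \land ½ = ½
\lnot r \leftrightarrow (r \land q) = 0 \leftrightarrow ½ = ½

½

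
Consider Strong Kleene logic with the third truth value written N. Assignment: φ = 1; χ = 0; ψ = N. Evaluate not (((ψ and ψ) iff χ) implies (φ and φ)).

0

ψ and ψ = N and N = N
(ψ and ψ) iff χ = N iff 0 = N
φ and φ = 1 and 1 = 1
((ψ and ψ) iff χ) implies (φ and φ) = N implies 1 = 1  [not N or 1]
not (((ψ and ψ) iff χ) implies (φ and φ)) = not 1 = 0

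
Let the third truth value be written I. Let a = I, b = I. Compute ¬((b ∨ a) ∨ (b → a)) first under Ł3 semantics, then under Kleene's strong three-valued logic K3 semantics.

F; I

In Ł3: b ∨ a = I ∨ I = I
b → a = I → I = T  [min(1, 1−½+½)]
(b ∨ a) ∨ (b → a) = I ∨ T = T
¬((b ∨ a) ∨ (b → a)) = ¬T = F
In Kleene's strong three-valued logic K3: b ∨ a = I ∨ I = I
b → a = I → I = I  [¬I ∨ I]
(b ∨ a) ∨ (b → a) = I ∨ I = I
¬((b ∨ a) ∨ (b → a)) = ¬I = I
They differ because Ł3 and Kleene's strong three-valued logic K3 treat I differently under implication.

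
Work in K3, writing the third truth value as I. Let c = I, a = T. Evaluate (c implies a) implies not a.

c implies a = I implies T = T
not a = not T = F
(c implies a) implies not a = T implies F = F

F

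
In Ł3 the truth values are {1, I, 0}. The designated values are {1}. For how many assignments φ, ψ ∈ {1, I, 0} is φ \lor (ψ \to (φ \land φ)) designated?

6

Of the 9 assignments, 6 give a value in {1}.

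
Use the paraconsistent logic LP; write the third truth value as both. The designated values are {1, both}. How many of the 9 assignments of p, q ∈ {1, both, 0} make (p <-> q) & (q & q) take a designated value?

5

Of the 9 assignments, 5 give a value in {1, both}.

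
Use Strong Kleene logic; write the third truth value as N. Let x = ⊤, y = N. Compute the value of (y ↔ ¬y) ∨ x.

¬y = ¬N = N
y ↔ ¬y = N ↔ N = N
(y ↔ ¬y) ∨ x = N ∨ ⊤ = ⊤

⊤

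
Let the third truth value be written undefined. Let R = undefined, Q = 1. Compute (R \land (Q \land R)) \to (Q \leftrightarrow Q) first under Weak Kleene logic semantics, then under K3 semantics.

In Weak Kleene logic: Q \land R = 1 \land undefined = undefined
R \land (Q \land R) = undefined \land undefined = undefined
Q \leftrightarrow Q = 1 \leftrightarrow 1 = 1
(R \land (Q \land R)) \to (Q \leftrightarrow Q) = undefined \to 1 = undefined
In K3: Q \land R = 1 \land undefined = undefined
R \land (Q \land R) = undefined \land undefined = undefined
Q \leftrightarrow Q = 1 \leftrightarrow 1 = 1
(R \land (Q \land R)) \to (Q \leftrightarrow Q) = undefined \to 1 = 1
They differ because Weak Kleene logic and K3 treat undefined differently under the binary connectives.

undefined; 1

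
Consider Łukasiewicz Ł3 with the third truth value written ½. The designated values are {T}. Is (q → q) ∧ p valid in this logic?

Countermodel: q=T, p=½ gives ½, which is not designated.

No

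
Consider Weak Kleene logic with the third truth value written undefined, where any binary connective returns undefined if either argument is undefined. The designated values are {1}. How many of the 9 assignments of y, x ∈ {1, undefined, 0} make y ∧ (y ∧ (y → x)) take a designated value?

1

Designated under: (y=1, x=1).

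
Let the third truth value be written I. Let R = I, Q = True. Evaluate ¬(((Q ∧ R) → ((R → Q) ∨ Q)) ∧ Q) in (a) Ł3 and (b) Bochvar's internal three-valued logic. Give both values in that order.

In Ł3: Q ∧ R = True ∧ I = I
R → Q = I → True = True  [min(1, 1−½+1)]
(R → Q) ∨ Q = True ∨ True = True
(Q ∧ R) → ((R → Q) ∨ Q) = I → True = True
((Q ∧ R) → ((R → Q) ∨ Q)) ∧ Q = True ∧ True = True
¬(((Q ∧ R) → ((R → Q) ∨ Q)) ∧ Q) = ¬True = False
In Bochvar's internal three-valued logic: Q ∧ R = True ∧ I = I
R → Q = I → True = I  [any arg is the third value ⇒ result is the third value]
(R → Q) ∨ Q = I ∨ True = I
(Q ∧ R) → ((R → Q) ∨ Q) = I → I = I
((Q ∧ R) → ((R → Q) ∨ Q)) ∧ Q = I ∧ True = I
¬(((Q ∧ R) → ((R → Q) ∨ Q)) ∧ Q) = ¬I = I
They differ because Ł3 and Bochvar's internal three-valued logic treat I differently under the binary connectives.

False; I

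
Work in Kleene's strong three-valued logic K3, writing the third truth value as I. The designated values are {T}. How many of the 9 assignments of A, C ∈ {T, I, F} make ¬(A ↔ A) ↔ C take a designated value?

2

Designated under: (A=T, C=F); (A=F, C=F).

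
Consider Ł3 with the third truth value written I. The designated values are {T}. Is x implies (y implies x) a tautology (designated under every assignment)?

Every assignment of x, y over {T, I, F} gives a value in {T}.
In particular, with x=I, y=I: x implies (y implies x) = T.

Yes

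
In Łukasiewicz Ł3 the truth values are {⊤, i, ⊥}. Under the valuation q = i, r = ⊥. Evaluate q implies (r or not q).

⊤

not q = not i = i
r or not q = ⊥ or i = i
q implies (r or not q) = i implies i = ⊤  [min(1, 1−½+½)]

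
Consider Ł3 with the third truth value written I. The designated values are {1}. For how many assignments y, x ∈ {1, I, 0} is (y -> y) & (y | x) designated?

Of the 9 assignments, 5 give a value in {1}.

5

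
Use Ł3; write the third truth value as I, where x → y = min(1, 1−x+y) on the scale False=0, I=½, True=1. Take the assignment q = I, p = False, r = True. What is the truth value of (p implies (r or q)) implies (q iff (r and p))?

r or q = True or I = True
p implies (r or q) = False implies True = True
r and p = True and False = False
q iff (r and p) = I iff False = I  [1 − |½−0|]
(p implies (r or q)) implies (q iff (r and p)) = True implies I = I

I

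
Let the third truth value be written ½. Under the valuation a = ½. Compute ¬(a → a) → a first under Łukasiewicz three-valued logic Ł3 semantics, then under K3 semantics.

In Łukasiewicz three-valued logic Ł3: a → a = ½ → ½ = True  [min(1, 1−½+½)]
¬(a → a) = ¬True = False
¬(a → a) → a = False → ½ = True
In K3: a → a = ½ → ½ = ½
¬(a → a) = ¬½ = ½
¬(a → a) → a = ½ → ½ = ½
They differ because Łukasiewicz three-valued logic Ł3 and K3 treat ½ differently under implication.

True; ½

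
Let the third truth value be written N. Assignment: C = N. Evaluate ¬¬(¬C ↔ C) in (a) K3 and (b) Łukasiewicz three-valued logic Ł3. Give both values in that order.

In K3: ¬C = ¬N = N
¬C ↔ C = N ↔ N = N
¬(¬C ↔ C) = ¬N = N
¬¬(¬C ↔ C) = ¬N = N
In Łukasiewicz three-valued logic Ł3: ¬C = ¬N = N
¬C ↔ C = N ↔ N = True  [1 − |½−½|]
¬(¬C ↔ C) = ¬True = False
¬¬(¬C ↔ C) = ¬False = True
They differ because K3 and Łukasiewicz three-valued logic Ł3 treat N differently under implication.

N; True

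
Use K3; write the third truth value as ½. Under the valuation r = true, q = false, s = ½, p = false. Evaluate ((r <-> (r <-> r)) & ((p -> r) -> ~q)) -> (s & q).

false

r <-> r = true <-> true = true
r <-> (r <-> r) = true <-> true = true
p -> r = false -> true = true
~q = ~false = true
(p -> r) -> ~q = true -> true = true
(r <-> (r <-> r)) & ((p -> r) -> ~q) = true & true = true
s & q = ½ & false = false
((r <-> (r <-> r)) & ((p -> r) -> ~q)) -> (s & q) = true -> false = false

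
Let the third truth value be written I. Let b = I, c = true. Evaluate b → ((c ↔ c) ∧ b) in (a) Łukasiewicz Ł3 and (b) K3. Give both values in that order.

true; I

In Łukasiewicz Ł3: c ↔ c = true ↔ true = true
(c ↔ c) ∧ b = true ∧ I = I
b → ((c ↔ c) ∧ b) = I → I = true
In K3: c ↔ c = true ↔ true = true
(c ↔ c) ∧ b = true ∧ I = I
b → ((c ↔ c) ∧ b) = I → I = I
They differ because Łukasiewicz Ł3 and K3 treat I differently under implication.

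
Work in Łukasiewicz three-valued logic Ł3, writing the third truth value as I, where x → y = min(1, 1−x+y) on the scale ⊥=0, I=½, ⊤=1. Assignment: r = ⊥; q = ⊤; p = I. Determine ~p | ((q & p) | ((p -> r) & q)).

~p = ~I = I
q & p = ⊤ & I = I
p -> r = I -> ⊥ = I
(p -> r) & q = I & ⊤ = I
(q & p) | ((p -> r) & q) = I | I = I
~p | ((q & p) | ((p -> r) & q)) = I | I = I

I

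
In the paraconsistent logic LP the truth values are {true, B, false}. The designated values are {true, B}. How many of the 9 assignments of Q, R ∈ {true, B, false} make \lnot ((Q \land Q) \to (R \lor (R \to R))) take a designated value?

2

Designated under: (Q=true, R=B); (Q=B, R=B).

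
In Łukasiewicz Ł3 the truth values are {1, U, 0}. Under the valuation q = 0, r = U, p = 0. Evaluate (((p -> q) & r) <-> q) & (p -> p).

U

p -> q = 0 -> 0 = 1
(p -> q) & r = 1 & U = U
((p -> q) & r) <-> q = U <-> 0 = U  [1 − |½−0|]
p -> p = 0 -> 0 = 1
(((p -> q) & r) <-> q) & (p -> p) = U & 1 = U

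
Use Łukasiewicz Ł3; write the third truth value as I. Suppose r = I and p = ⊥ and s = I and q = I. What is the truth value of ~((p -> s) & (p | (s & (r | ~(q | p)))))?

I

p -> s = ⊥ -> I = ⊤
q | p = I | ⊥ = I
~(q | p) = ~I = I
r | ~(q | p) = I | I = I
s & (r | ~(q | p)) = I & I = I
p | (s & (r | ~(q | p))) = ⊥ | I = I
(p -> s) & (p | (s & (r | ~(q | p)))) = ⊤ & I = I
~((p -> s) & (p | (s & (r | ~(q | p))))) = ~I = I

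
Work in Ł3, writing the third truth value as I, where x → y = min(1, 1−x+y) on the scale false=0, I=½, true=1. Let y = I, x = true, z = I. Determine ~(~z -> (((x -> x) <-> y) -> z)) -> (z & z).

~z = ~I = I
x -> x = true -> true = true
(x -> x) <-> y = true <-> I = I
((x -> x) <-> y) -> z = I -> I = true
~z -> (((x -> x) <-> y) -> z) = I -> true = true
~(~z -> (((x -> x) <-> y) -> z)) = ~true = false
z & z = I & I = I
~(~z -> (((x -> x) <-> y) -> z)) -> (z & z) = false -> I = true

true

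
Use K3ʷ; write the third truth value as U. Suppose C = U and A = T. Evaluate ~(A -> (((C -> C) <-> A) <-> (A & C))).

U

C -> C = U -> U = U  [any arg is the third value ⇒ result is the third value]
(C -> C) <-> A = U <-> T = U
A & C = T & U = U
((C -> C) <-> A) <-> (A & C) = U <-> U = U
A -> (((C -> C) <-> A) <-> (A & C)) = T -> U = U
~(A -> (((C -> C) <-> A) <-> (A & C))) = ~U = U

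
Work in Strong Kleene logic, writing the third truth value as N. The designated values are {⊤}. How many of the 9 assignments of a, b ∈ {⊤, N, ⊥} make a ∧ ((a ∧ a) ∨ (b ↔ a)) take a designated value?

3

Designated under: (a=⊤, b=⊤); (a=⊤, b=N); (a=⊤, b=⊥).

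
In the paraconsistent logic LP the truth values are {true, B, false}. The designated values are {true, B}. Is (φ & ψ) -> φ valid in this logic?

Every assignment of φ, ψ over {true, B, false} gives a value in {true, B}.
In particular, with φ=B, ψ=B: (φ & ψ) -> φ = B.

Yes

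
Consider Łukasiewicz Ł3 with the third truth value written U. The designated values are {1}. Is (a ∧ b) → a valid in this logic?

Yes

Every assignment of a, b over {1, U, 0} gives a value in {1}.
In particular, with a=U, b=U: (a ∧ b) → a = 1.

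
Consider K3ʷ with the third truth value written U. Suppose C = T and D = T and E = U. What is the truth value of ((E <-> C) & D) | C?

E <-> C = U <-> T = U
(E <-> C) & D = U & T = U
((E <-> C) & D) | C = U | T = U

U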